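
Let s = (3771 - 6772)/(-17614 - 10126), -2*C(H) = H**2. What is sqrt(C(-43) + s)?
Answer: 3*I*sqrt(19759070235)/13870 ≈ 30.404*I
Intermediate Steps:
C(H) = -H**2/2
s = 3001/27740 (s = -3001/(-27740) = -3001*(-1/27740) = 3001/27740 ≈ 0.10818)
sqrt(C(-43) + s) = sqrt(-1/2*(-43)**2 + 3001/27740) = sqrt(-1/2*1849 + 3001/27740) = sqrt(-1849/2 + 3001/27740) = sqrt(-25642629/27740) = 3*I*sqrt(19759070235)/13870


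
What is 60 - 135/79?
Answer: 4605/79 ≈ 58.291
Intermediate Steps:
60 - 135/79 = 4605/79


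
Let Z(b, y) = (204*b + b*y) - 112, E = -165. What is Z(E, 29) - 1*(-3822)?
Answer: -34735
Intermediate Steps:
Z(b, y) = -112 + 204*b + b*y
Z(E, 29) - 1*(-3822) = (-112 + 204*(-165) - 165*29) - 1*(-3822) = (-112 - 33660 - 4785) + 3822 = -38557 + 3822 = -34735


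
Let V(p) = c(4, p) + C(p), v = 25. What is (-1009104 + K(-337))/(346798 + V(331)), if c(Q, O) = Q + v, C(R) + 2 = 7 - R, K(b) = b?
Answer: -1009441/346501 ≈ -2.9132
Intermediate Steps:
C(R) = 5 - R (C(R) = -2 + (7 - R) = 5 - R)
c(Q, O) = 25 + Q (c(Q, O) = Q + 25 = 25 + Q)
V(p) = 34 - p (V(p) = (25 + 4) + (5 - p) = 29 + (5 - p) = 34 - p)
(-1009104 + K(-337))/(346798 + V(331)) = (-1009104 - 337)/(346798 + (34 - 1*331)) = -1009441/(346798 + (34 - 331)) = -1009441/(346798 - 297) = -1009441/346501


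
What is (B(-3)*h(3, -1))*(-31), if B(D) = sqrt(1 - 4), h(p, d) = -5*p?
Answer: 465*I*sqrt(3) ≈ 805.4*I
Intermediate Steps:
B(D) = I*sqrt(3) (B(D) = sqrt(-3) = I*sqrt(3))
(B(-3)*h(3, -1))*(-31) = ((I*sqrt(3))*(-5*3))*(-31) = ((I*sqrt(3))*(-15))*(-31) = -15*I*sqrt(3)*(-31) = 465*I*sqrt(3)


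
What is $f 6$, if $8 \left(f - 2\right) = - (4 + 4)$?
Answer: $6$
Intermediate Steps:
$f = 1$ ($f = 2 + \frac{\left(-1\right) \left(4 + 4\right)}{8} = 2 + \frac{\left(-1\right) 8}{8} = 2 + \frac{1}{8} \left(-8\right) = 2 - 1 = 1$)
$f 6 = 1 \cdot 6 = 6$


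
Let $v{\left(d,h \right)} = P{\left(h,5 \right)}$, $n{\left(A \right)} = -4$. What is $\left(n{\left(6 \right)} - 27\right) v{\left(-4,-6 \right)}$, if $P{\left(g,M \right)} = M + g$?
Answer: $31$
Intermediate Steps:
$v{\left(d,h \right)} = 5 + h$
$\left(n{\left(6 \right)} - 27\right) v{\left(-4,-6 \right)} = \left(-4 - 27\right) \left(5 - 6\right) = \left(-31\right) \left(-1\right) = 31$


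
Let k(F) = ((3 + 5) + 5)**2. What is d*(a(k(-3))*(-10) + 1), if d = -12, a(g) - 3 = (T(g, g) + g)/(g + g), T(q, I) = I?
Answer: 468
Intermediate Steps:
k(F) = 169 (k(F) = (8 + 5)**2 = 13**2 = 169)
a(g) = 4 (a(g) = 3 + (g + g)/(g + g) = 3 + (2*g)/((2*g)) = 3 + (2*g)*(1/(2*g)) = 3 + 1 = 4)
d*(a(k(-3))*(-10) + 1) = -12*(4*(-10) + 1) = -12*(-40 + 1) = -12*(-39) = 468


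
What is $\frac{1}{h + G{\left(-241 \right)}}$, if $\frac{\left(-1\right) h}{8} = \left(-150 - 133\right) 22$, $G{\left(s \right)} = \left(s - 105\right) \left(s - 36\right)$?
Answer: $\frac{1}{145650} \approx 6.8658 \cdot 10^{-6}$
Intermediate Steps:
$G{\left(s \right)} = \left(-105 + s\right) \left(-36 + s\right)$
$h = 49808$ ($h = - 8 \left(-150 - 133\right) 22 = - 8 \left(\left(-283\right) 22\right) = \left(-8\right) \left(-6226\right) = 49808$)
$\frac{1}{h + G{\left(-241 \right)}} = \frac{1}{49808 + \left(3780 + \left(-241\right)^{2} - -33981\right)} = \frac{1}{49808 + \left(3780 + 58081 + 33981\right)} = \frac{1}{49808 + 95842} = \frac{1}{145650}$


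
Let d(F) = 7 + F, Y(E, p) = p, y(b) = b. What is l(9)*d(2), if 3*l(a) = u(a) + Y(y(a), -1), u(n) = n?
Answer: 24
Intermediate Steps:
l(a) = -⅓ + a/3 (l(a) = (a - 1)/3 = (-1 + a)/3 = -⅓ + a/3)
l(9)*d(2) = (-⅓ + (⅓)*9)*(7 + 2) = (-⅓ + 3)*9 = (8/3)*9 = 24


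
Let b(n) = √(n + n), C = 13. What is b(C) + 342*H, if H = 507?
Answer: 173394 + √26 ≈ 1.7340e+5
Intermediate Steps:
b(n) = √2*√n (b(n) = √(2*n) = √2*√n)
b(C) + 342*H = √2*√13 + 342*507 = √26 + 173394 = 173394 + √26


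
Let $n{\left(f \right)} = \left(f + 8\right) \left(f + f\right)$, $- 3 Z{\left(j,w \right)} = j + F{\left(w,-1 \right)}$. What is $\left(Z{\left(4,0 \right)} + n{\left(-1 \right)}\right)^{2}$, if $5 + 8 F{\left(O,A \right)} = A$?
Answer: $\frac{32761}{144} \approx 227.51$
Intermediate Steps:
$F{\left(O,A \right)} = - \frac{5}{8} + \frac{A}{8}$
$Z{\left(j,w \right)} = \frac{1}{4} - \frac{j}{3}$ ($Z{\left(j,w \right)} = - \frac{j + \left(- \frac{5}{8} + \frac{1}{8} \left(-1\right)\right)}{3} = - \frac{j - \frac{3}{4}}{3} = - \frac{- \frac{3}{4} + j}{3} = \frac{1}{4} - \frac{j}{3}$)
$n{\left(f \right)} = 2 f \left(8 + f\right)$ ($n{\left(f \right)} = \left(8 + f\right) 2 f = 2 f \left(8 + f\right)$)
$\left(Z{\left(4,0 \right)} + n{\left(-1 \right)}\right)^{2} = \left(\left(\frac{1}{4} - \frac{4}{3}\right) + 2 \left(-1\right) \left(8 - 1\right)\right)^{2} = \left(\left(\frac{1}{4} - \frac{4}{3}\right) + 2 \left(-1\right) 7\right)^{2} = \left(- \frac{13}{12} - 14\right)^{2} = \left(- \frac{181}{12}\right)^{2} = \frac{32761}{144}$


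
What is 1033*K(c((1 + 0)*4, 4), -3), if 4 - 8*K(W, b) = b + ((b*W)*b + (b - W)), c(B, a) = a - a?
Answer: 5165/4 ≈ 1291.3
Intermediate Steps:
c(B, a) = 0
K(W, b) = ½ - b/4 + W/8 - W*b²/8 (K(W, b) = ½ - (b + ((b*W)*b + (b - W)))/8 = ½ - (b + ((W*b)*b + (b - W)))/8 = ½ - (b + (W*b² + (b - W)))/8 = ½ - (b + (b - W + W*b²))/8 = ½ - (-W + 2*b + W*b²)/8 = ½ + (-b/4 + W/8 - W*b²/8) = ½ - b/4 + W/8 - W*b²/8)
1033*K(c((1 + 0)*4, 4), -3) = 1033*(½ - ¼*(-3) + (⅛)*0 - ⅛*0*(-3)²) = 1033*(½ + ¾ + 0 - ⅛*0*9) = 1033*(½ + ¾ + 0 + 0) = 1033*(5/4) = 5165/4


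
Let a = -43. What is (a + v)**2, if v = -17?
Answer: 3600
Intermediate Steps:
(a + v)**2 = (-43 - 17)**2 = (-60)**2 = 3600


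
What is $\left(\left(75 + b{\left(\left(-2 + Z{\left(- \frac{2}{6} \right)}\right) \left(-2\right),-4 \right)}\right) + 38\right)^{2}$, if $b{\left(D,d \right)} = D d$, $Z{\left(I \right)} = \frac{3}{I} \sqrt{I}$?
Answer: $7681 - 4656 i \sqrt{3} \approx 7681.0 - 8064.4 i$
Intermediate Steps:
$Z{\left(I \right)} = \frac{3}{\sqrt{I}}$
$\left(\left(75 + b{\left(\left(-2 + Z{\left(- \frac{2}{6} \right)}\right) \left(-2\right),-4 \right)}\right) + 38\right)^{2} = \left(\left(75 + \left(-2 + \frac{3}{\frac{1}{3} i \sqrt{3}}\right) \left(-2\right) \left(-4\right)\right) + 38\right)^{2} = \left(\left(75 + \left(-2 + 3 \left(- i \sqrt{3}\right)\right) \left(-2\right) \left(-4\right)\right) + 38\right)^{2} = \left(\left(75 + \left(-2 - 3 i \sqrt{3}\right) \left(-2\right) \left(-4\right)\right) + 38\right)^{2} = \left(\left(75 + \left(4 + 6 i \sqrt{3}\right) \left(-4\right)\right) + 38\right)^{2} = \left(\left(75 - \left(16 + 24 i \sqrt{3}\right)\right) + 38\right)^{2} = \left(\left(59 - 24 i \sqrt{3}\right) + 38\right)^{2} = \left(97 - 24 i \sqrt{3}\right)^{2}$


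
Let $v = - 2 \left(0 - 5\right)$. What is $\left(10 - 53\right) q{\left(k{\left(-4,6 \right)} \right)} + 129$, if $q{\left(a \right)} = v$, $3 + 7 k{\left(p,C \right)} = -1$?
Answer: $-301$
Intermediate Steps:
$k{\left(p,C \right)} = - \frac{4}{7}$ ($k{\left(p,C \right)} = - \frac{3}{7} + \frac{1}{7} \left(-1\right) = - \frac{3}{7} - \frac{1}{7} = - \frac{4}{7}$)
$v = 10$ ($v = \left(-2\right) \left(-5\right) = 10$)
$q{\left(a \right)} = 10$
$\left(10 - 53\right) q{\left(k{\left(-4,6 \right)} \right)} + 129 = \left(10 - 53\right) 10 + 129 = \left(-43\right) 10 + 129 = -430 + 129 = -301$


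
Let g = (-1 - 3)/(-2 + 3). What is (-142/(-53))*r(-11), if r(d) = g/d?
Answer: 568/583 ≈ 0.97427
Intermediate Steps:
g = -4 (g = -4/1 = -4*1 = -4)
r(d) = -4/d
(-142/(-53))*r(-11) = (-142/(-53))*(-4/(-11)) = (-142*(-1/53))*(-4*(-1/11)) = (142/53)*(4/11) = 568/583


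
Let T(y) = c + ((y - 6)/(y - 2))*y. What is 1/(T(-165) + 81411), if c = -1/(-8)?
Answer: 1336/108539543 ≈ 1.2309e-5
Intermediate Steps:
c = 1/8 (c = -1*(-1/8) = 1/8 ≈ 0.12500)
T(y) = 1/8 + y*(-6 + y)/(-2 + y) (T(y) = 1/8 + ((y - 6)/(y - 2))*y = 1/8 + ((-6 + y)/(-2 + y))*y = 1/8 + y*(-6 + y)/(-2 + y))
1/(T(-165) + 81411) = 1/((-2 - 47*(-165) + 8*(-165)**2)/(8*(-2 - 165)) + 81411) = 1/((1/8)*(-2 + 7755 + 8*27225)/(-167) + 81411) = 1/((1/8)*(-1/167)*(-2 + 7755 + 217800) + 81411) = 1/((1/8)*(-1/167)*225553 + 81411) = 1/(-225553/1336 + 81411) = 1/(108539543/1336) = 1336/108539543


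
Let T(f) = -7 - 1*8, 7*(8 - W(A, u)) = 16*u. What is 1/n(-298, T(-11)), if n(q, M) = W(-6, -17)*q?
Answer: -7/97744 ≈ -7.1616e-5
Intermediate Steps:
W(A, u) = 8 - 16*u/7
T(f) = -15 (T(f) = -7 - 8 = -15)
n(q, M) = 328*q/7 (n(q, M) = (8 - 16/7*(-17))*q = (8 + 272/7)*q = 328*q/7)
1/n(-298, T(-11)) = 1/((328/7)*(-298)) = 1/(-97744/7) = -7/97744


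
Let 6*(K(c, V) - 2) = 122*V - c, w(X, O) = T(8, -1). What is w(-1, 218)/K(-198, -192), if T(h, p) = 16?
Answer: -16/3869 ≈ -0.0041354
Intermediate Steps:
w(X, O) = 16
K(c, V) = 2 - c/6 + 61*V/3 (K(c, V) = 2 + (122*V - c)/6 = 2 + (-c + 122*V)/6 = 2 + (-c/6 + 61*V/3) = 2 - c/6 + 61*V/3)
w(-1, 218)/K(-198, -192) = 16/(2 - ⅙*(-198) + (61/3)*(-192)) = 16/(2 + 33 - 3904) = 16/(-3869) = 16*(-1/3869) = -16/3869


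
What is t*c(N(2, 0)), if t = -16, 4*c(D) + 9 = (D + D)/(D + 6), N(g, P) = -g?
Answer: 40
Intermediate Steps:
c(D) = -9/4 + D/(2*(6 + D)) (c(D) = -9/4 + ((D + D)/(D + 6))/4 = -9/4 + ((2*D)/(6 + D))/4 = -9/4 + (2*D/(6 + D))/4 = -9/4 + D/(2*(6 + D)))
t*c(N(2, 0)) = -4*(-54 - (-7)*2)/(6 - 1*2) = -4*(-54 - 7*(-2))/(6 - 2) = -4*(-54 + 14)/4 = -4*(-40)/4 = -16*(-5/2) = 40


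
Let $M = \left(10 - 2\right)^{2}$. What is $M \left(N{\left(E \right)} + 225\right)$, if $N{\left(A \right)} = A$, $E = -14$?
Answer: $13504$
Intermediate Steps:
$M = 64$ ($M = 8^{2} = 64$)
$M \left(N{\left(E \right)} + 225\right) = 64 \left(-14 + 225\right) = 64 \cdot 211 = 13504$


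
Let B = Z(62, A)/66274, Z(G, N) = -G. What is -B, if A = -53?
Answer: 31/33137 ≈ 0.00093551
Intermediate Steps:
B = -31/33137 (B = -1*62/66274 = -62*1/66274 = -31/33137 ≈ -0.00093551)
-B = -1*(-31/33137) = 31/33137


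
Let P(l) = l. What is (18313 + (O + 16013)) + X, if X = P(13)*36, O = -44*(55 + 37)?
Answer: 30746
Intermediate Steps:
O = -4048 (O = -44*92 = -4048)
X = 468 (X = 13*36 = 468)
(18313 + (O + 16013)) + X = (18313 + (-4048 + 16013)) + 468 = (18313 + 11965) + 468 = 30278 + 468 = 30746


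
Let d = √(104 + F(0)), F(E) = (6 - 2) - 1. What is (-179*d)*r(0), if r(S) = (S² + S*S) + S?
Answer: 0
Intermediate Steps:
r(S) = S + 2*S² (r(S) = (S² + S²) + S = 2*S² + S = S + 2*S²)
F(E) = 3 (F(E) = 4 - 1 = 3)
d = √107 (d = √(104 + 3) = √107 ≈ 10.344)
(-179*d)*r(0) = (-179*√107)*(0*(1 + 2*0)) = (-179*√107)*(0*(1 + 0)) = (-179*√107)*(0*1) = -179*√107*0 = 0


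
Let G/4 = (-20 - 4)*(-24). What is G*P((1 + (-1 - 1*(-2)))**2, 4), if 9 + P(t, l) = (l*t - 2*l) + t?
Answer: 6912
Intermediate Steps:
P(t, l) = -9 + t - 2*l + l*t (P(t, l) = -9 + ((l*t - 2*l) + t) = -9 + ((-2*l + l*t) + t) = -9 + (t - 2*l + l*t) = -9 + t - 2*l + l*t)
G = 2304 (G = 4*((-20 - 4)*(-24)) = 4*(-24*(-24)) = 4*576 = 2304)
G*P((1 + (-1 - 1*(-2)))**2, 4) = 2304*(-9 + (1 + (-1 - 1*(-2)))**2 - 2*4 + 4*(1 + (-1 - 1*(-2)))**2) = 2304*(-9 + (1 + (-1 + 2))**2 - 8 + 4*(1 + (-1 + 2))**2) = 2304*(-9 + (1 + 1)**2 - 8 + 4*(1 + 1)**2) = 2304*(-9 + 2**2 - 8 + 4*2**2) = 2304*(-9 + 4 - 8 + 4*4) = 2304*(-9 + 4 - 8 + 16) = 2304*3 = 6912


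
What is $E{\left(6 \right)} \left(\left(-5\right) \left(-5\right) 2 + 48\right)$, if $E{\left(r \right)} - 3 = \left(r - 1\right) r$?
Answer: $3234$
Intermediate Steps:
$E{\left(r \right)} = 3 + r \left(-1 + r\right)$ ($E{\left(r \right)} = 3 + \left(r - 1\right) r = 3 + \left(-1 + r\right) r = 3 + r \left(-1 + r\right)$)
$E{\left(6 \right)} \left(\left(-5\right) \left(-5\right) 2 + 48\right) = \left(3 + 6^{2} - 6\right) \left(\left(-5\right) \left(-5\right) 2 + 48\right) = \left(3 + 36 - 6\right) \left(25 \cdot 2 + 48\right) = 33 \left(50 + 48\right) = 33 \cdot 98 = 3234$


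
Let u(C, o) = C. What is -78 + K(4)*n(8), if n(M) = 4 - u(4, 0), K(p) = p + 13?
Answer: -78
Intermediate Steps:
K(p) = 13 + p
n(M) = 0 (n(M) = 4 - 1*4 = 4 - 4 = 0)
-78 + K(4)*n(8) = -78 + (13 + 4)*0 = -78 + 17*0 = -78 + 0 = -78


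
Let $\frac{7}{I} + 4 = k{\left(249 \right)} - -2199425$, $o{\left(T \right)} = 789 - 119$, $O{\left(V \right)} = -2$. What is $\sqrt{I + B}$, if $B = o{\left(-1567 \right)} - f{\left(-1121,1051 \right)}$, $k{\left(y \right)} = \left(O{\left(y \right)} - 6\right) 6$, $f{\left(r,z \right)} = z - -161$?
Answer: $\frac{i \sqrt{2621784928080307}}{2199373} \approx 23.281 i$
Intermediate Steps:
$f{\left(r,z \right)} = 161 + z$ ($f{\left(r,z \right)} = z + 161 = 161 + z$)
$o{\left(T \right)} = 670$ ($o{\left(T \right)} = 789 - 119 = 670$)
$k{\left(y \right)} = -48$ ($k{\left(y \right)} = \left(-2 - 6\right) 6 = \left(-8\right) 6 = -48$)
$B = -542$ ($B = 670 - \left(161 + 1051\right) = 670 - 1212 = -542$)
$I = \frac{7}{2199373}$ ($I = \frac{7}{-4 - -2199377} = \frac{7}{-4 + \left(-48 + 2199425\right)} = \frac{7}{-4 + 2199377} = \frac{7}{2199373} \approx 3.1827 \cdot 10^{-6}$)
$\sqrt{I + B} = \sqrt{\frac{7}{2199373} - 542} = \sqrt{- \frac{1192060159}{2199373}} = \frac{i \sqrt{2621784928080307}}{2199373}$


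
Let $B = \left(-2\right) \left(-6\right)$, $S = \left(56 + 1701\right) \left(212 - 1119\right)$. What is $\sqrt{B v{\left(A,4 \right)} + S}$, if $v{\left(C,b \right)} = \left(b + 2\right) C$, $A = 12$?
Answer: $i \sqrt{1592735} \approx 1262.0 i$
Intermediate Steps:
$v{\left(C,b \right)} = C \left(2 + b\right)$ ($v{\left(C,b \right)} = \left(2 + b\right) C = C \left(2 + b\right)$)
$S = -1593599$ ($S = 1757 \left(-907\right) = -1593599$)
$B = 12$
$\sqrt{B v{\left(A,4 \right)} + S} = \sqrt{12 \cdot 12 \left(2 + 4\right) - 1593599} = \sqrt{12 \cdot 12 \cdot 6 - 1593599} = \sqrt{12 \cdot 72 - 1593599} = \sqrt{864 - 1593599} = \sqrt{-1592735} = i \sqrt{1592735}$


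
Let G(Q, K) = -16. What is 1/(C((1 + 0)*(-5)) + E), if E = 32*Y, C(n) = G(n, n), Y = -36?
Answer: -1/1168 ≈ -0.00085616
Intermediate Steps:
C(n) = -16
E = -1152 (E = 32*(-36) = -1152)
1/(C((1 + 0)*(-5)) + E) = 1/(-16 - 1152) = 1/(-1168) = -1/1168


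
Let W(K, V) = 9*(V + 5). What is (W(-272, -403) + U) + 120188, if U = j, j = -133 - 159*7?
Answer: 115360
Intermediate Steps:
W(K, V) = 45 + 9*V (W(K, V) = 9*(5 + V) = 45 + 9*V)
j = -1246 (j = -133 - 1113 = -1246)
U = -1246
(W(-272, -403) + U) + 120188 = ((45 + 9*(-403)) - 1246) + 120188 = ((45 - 3627) - 1246) + 120188 = (-3582 - 1246) + 120188 = -4828 + 120188 = 115360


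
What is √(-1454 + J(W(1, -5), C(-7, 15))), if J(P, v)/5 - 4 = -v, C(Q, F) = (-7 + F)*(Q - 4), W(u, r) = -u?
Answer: I*√994 ≈ 31.528*I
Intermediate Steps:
C(Q, F) = (-7 + F)*(-4 + Q)
J(P, v) = 20 - 5*v (J(P, v) = 20 + 5*(-v) = 20 - 5*v)
√(-1454 + J(W(1, -5), C(-7, 15))) = √(-1454 + (20 - 5*(28 - 7*(-7) - 4*15 + 15*(-7)))) = √(-1454 + (20 - 5*(28 + 49 - 60 - 105))) = √(-1454 + (20 - 5*(-88))) = √(-1454 + (20 + 440)) = √(-1454 + 460) = √(-994) = I*√994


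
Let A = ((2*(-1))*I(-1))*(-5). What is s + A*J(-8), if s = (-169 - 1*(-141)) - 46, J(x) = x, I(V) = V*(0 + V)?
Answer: -154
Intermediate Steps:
I(V) = V² (I(V) = V*V = V²)
A = 10 (A = ((2*(-1))*(-1)²)*(-5) = -2*1*(-5) = -2*(-5) = 10)
s = -74 (s = (-169 + 141) - 46 = -28 - 46 = -74)
s + A*J(-8) = -74 + 10*(-8) = -74 - 80 = -154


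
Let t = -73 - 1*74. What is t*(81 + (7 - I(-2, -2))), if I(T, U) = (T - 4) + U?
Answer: -14112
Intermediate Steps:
t = -147 (t = -73 - 74 = -147)
I(T, U) = -4 + T + U (I(T, U) = (-4 + T) + U = -4 + T + U)
t*(81 + (7 - I(-2, -2))) = -147*(81 + (7 - (-4 - 2 - 2))) = -147*(81 + (7 - 1*(-8))) = -147*(81 + (7 + 8)) = -147*(81 + 15) = -147*96 = -14112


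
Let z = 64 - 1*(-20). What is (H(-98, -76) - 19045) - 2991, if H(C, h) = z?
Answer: -21952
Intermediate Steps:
z = 84 (z = 64 + 20 = 84)
H(C, h) = 84
(H(-98, -76) - 19045) - 2991 = (84 - 19045) - 2991 = -18961 - 2991 = -21952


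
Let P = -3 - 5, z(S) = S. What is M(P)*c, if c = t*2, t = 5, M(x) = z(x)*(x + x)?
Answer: 1280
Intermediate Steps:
P = -8
M(x) = 2*x² (M(x) = x*(x + x) = x*(2*x) = 2*x²)
c = 10 (c = 5*2 = 10)
M(P)*c = (2*(-8)²)*10 = (2*64)*10 = 128*10 = 1280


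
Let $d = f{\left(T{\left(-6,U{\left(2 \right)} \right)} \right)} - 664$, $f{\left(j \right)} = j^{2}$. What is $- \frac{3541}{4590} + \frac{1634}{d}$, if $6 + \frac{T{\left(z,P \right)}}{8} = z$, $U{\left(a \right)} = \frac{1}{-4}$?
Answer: $- \frac{5695643}{9813420} \approx -0.58039$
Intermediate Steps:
$U{\left(a \right)} = - \frac{1}{4}$
$T{\left(z,P \right)} = -48 + 8 z$
$d = 8552$ ($d = \left(-48 + 8 \left(-6\right)\right)^{2} - 664 = \left(-48 - 48\right)^{2} - 664 = \left(-96\right)^{2} - 664 = 9216 - 664 = 8552$)
$- \frac{3541}{4590} + \frac{1634}{d} = - \frac{3541}{4590} + \frac{1634}{8552} = \left(-3541\right) \frac{1}{4590} + 1634 \cdot \frac{1}{8552} = - \frac{3541}{4590} + \frac{817}{4276} = - \frac{5695643}{9813420}$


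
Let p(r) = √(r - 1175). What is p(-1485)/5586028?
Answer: I*√665/2793014 ≈ 9.2329e-6*I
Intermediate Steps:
p(r) = √(-1175 + r)
p(-1485)/5586028 = √(-1175 - 1485)/5586028 = √(-2660)*(1/5586028) = (2*I*√665)*(1/5586028) = I*√665/2793014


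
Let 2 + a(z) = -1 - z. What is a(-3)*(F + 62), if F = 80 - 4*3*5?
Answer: 0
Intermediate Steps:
a(z) = -3 - z (a(z) = -2 + (-1 - z) = -3 - z)
F = 20 (F = 80 - 12*5 = 80 - 60 = 20)
a(-3)*(F + 62) = (-3 - 1*(-3))*(20 + 62) = (-3 + 3)*82 = 0*82 = 0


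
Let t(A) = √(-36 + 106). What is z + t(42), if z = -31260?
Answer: -31260 + √70 ≈ -31252.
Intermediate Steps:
t(A) = √70
z + t(42) = -31260 + √70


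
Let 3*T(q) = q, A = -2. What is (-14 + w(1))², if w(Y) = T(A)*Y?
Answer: 1936/9 ≈ 215.11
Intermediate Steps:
T(q) = q/3
w(Y) = -2*Y/3 (w(Y) = ((⅓)*(-2))*Y = -2*Y/3)
(-14 + w(1))² = (-14 - ⅔*1)² = (-14 - ⅔)² = (-44/3)² = 1936/9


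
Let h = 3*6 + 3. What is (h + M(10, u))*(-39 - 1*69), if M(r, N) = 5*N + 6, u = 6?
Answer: -6156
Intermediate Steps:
M(r, N) = 6 + 5*N
h = 21 (h = 18 + 3 = 21)
(h + M(10, u))*(-39 - 1*69) = (21 + (6 + 5*6))*(-39 - 1*69) = (21 + (6 + 30))*(-39 - 69) = (21 + 36)*(-108) = 57*(-108) = -6156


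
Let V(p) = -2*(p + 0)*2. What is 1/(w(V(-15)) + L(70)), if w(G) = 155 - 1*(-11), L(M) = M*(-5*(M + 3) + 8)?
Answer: -1/24824 ≈ -4.0284e-5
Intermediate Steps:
V(p) = -4*p (V(p) = -2*p*2 = -4*p)
L(M) = M*(-7 - 5*M) (L(M) = M*(-5*(3 + M) + 8) = M*((-15 - 5*M) + 8) = M*(-7 - 5*M))
w(G) = 166 (w(G) = 155 + 11 = 166)
1/(w(V(-15)) + L(70)) = 1/(166 - 1*70*(7 + 5*70)) = 1/(166 - 1*70*(7 + 350)) = 1/(166 - 1*70*357) = 1/(166 - 24990) = 1/(-24824) = -1/24824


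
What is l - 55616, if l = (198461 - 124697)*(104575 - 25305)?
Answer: 5847216664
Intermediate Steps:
l = 5847272280 (l = 73764*79270 = 5847272280)
l - 55616 = 5847272280 - 55616 = 5847216664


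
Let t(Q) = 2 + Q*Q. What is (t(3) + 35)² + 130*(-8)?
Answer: 1076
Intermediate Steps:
t(Q) = 2 + Q²
(t(3) + 35)² + 130*(-8) = ((2 + 3²) + 35)² + 130*(-8) = ((2 + 9) + 35)² - 1040 = (11 + 35)² - 1040 = 46² - 1040 = 2116 - 1040 = 1076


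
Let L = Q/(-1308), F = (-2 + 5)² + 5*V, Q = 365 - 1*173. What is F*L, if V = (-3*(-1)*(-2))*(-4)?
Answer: -2064/109 ≈ -18.936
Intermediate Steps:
V = 24 (V = (3*(-2))*(-4) = -6*(-4) = 24)
Q = 192 (Q = 365 - 173 = 192)
F = 129 (F = (-2 + 5)² + 5*24 = 3² + 120 = 9 + 120 = 129)
L = -16/109 (L = 192/(-1308) = 192*(-1/1308) = -16/109 ≈ -0.14679)
F*L = 129*(-16/109) = -2064/109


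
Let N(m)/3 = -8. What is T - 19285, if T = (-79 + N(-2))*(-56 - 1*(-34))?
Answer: -17019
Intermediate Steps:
N(m) = -24 (N(m) = 3*(-8) = -24)
T = 2266 (T = (-79 - 24)*(-56 - 1*(-34)) = -103*(-56 + 34) = -103*(-22) = 2266)
T - 19285 = 2266 - 19285 = -17019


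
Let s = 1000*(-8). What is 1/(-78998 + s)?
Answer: -1/86998 ≈ -1.1495e-5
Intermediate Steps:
s = -8000
1/(-78998 + s) = 1/(-78998 - 8000) = 1/(-86998) = -1/86998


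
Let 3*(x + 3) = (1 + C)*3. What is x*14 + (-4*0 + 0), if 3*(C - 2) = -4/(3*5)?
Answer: -56/45 ≈ -1.2444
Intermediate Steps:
C = 86/45 (C = 2 + (-4/(3*5))/3 = 2 + (-4/15)/3 = 2 + (-4*1/15)/3 = 2 + (⅓)*(-4/15) = 2 - 4/45 = 86/45 ≈ 1.9111)
x = -4/45 (x = -3 + ((1 + 86/45)*3)/3 = -3 + ((131/45)*3)/3 = -3 + (⅓)*(131/15) = -3 + 131/45 = -4/45 ≈ -0.088889)
x*14 + (-4*0 + 0) = -4/45*14 + (-4*0 + 0) = -56/45 + (0 + 0) = -56/45 + 0 = -56/45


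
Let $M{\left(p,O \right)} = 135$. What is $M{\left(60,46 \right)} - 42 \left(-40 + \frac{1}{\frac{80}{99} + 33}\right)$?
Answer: $\frac{6070647}{3347} \approx 1813.8$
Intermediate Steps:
$M{\left(60,46 \right)} - 42 \left(-40 + \frac{1}{\frac{80}{99} + 33}\right) = 135 - 42 \left(-40 + \frac{1}{\frac{80}{99} + 33}\right) = 135 - 42 \left(-40 + \frac{1}{\frac{3347}{99}}\right) = 135 - 42 \left(-40 + \frac{99}{3347}\right) = 135 - - \frac{5618802}{3347} = 135 + \frac{5618802}{3347} = \frac{6070647}{3347}$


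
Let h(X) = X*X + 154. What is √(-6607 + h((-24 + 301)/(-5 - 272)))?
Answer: 2*I*√1613 ≈ 80.324*I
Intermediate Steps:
h(X) = 154 + X² (h(X) = X² + 154 = 154 + X²)
√(-6607 + h((-24 + 301)/(-5 - 272))) = √(-6607 + (154 + ((-24 + 301)/(-5 - 272))²)) = √(-6607 + (154 + (277/(-277))²)) = √(-6607 + (154 + (277*(-1/277))²)) = √(-6607 + (154 + (-1)²)) = √(-6607 + (154 + 1)) = √(-6607 + 155) = √(-6452) = 2*I*√1613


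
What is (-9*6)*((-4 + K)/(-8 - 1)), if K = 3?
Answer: -6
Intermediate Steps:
(-9*6)*((-4 + K)/(-8 - 1)) = (-9*6)*((-4 + 3)/(-8 - 1)) = -(-54)/(-9) = -(-54)*(-1)/9 = -54*⅑ = -6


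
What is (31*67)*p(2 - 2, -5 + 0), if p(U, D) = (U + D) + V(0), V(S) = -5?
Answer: -20770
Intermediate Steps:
p(U, D) = -5 + D + U (p(U, D) = (U + D) - 5 = (D + U) - 5 = -5 + D + U)
(31*67)*p(2 - 2, -5 + 0) = (31*67)*(-5 + (-5 + 0) + (2 - 2)) = 2077*(-5 - 5 + 0) = 2077*(-10) = -20770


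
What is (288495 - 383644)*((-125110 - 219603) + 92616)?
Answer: 23986777453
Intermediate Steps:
(288495 - 383644)*((-125110 - 219603) + 92616) = -95149*(-344713 + 92616) = -95149*(-252097) = 23986777453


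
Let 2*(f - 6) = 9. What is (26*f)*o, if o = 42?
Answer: 11466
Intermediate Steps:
f = 21/2 (f = 6 + (½)*9 = 6 + 9/2 = 21/2 ≈ 10.500)
(26*f)*o = (26*(21/2))*42 = 273*42 = 11466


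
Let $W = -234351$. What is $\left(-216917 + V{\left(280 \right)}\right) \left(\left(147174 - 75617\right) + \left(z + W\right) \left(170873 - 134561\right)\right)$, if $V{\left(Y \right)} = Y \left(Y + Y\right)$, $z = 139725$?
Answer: $206561275867335$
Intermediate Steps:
$V{\left(Y \right)} = 2 Y^{2}$ ($V{\left(Y \right)} = Y 2 Y = 2 Y^{2}$)
$\left(-216917 + V{\left(280 \right)}\right) \left(\left(147174 - 75617\right) + \left(z + W\right) \left(170873 - 134561\right)\right) = \left(-216917 + 2 \cdot 280^{2}\right) \left(\left(147174 - 75617\right) + \left(139725 - 234351\right) \left(170873 - 134561\right)\right) = \left(-216917 + 2 \cdot 78400\right) \left(\left(147174 - 75617\right) - 3436059312\right) = \left(-216917 + 156800\right) \left(71557 - 3436059312\right) = \left(-60117\right) \left(-3435987755\right) = 206561275867335$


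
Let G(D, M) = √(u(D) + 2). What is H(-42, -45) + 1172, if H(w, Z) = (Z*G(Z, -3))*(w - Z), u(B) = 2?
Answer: 902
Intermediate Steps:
G(D, M) = 2 (G(D, M) = √(2 + 2) = √4 = 2)
H(w, Z) = 2*Z*(w - Z) (H(w, Z) = (Z*2)*(w - Z) = (2*Z)*(w - Z) = 2*Z*(w - Z))
H(-42, -45) + 1172 = 2*(-45)*(-42 - 1*(-45)) + 1172 = 2*(-45)*(-42 + 45) + 1172 = 2*(-45)*3 + 1172 = -270 + 1172 = 902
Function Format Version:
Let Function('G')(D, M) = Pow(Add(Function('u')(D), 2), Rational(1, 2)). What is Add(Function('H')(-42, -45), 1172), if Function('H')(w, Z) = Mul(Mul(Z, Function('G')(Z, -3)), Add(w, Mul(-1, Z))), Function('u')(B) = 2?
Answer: 902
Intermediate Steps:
Function('G')(D, M) = 2 (Function('G')(D, M) = Pow(Add(2, 2), Rational(1, 2)) = Pow(4, Rational(1, 2)) = 2)
Function('H')(w, Z) = Mul(2, Z, Add(w, Mul(-1, Z))) (Function('H')(w, Z) = Mul(Mul(Z, 2), Add(w, Mul(-1, Z))) = Mul(Mul(2, Z), Add(w, Mul(-1, Z))) = Mul(2, Z, Add(w, Mul(-1, Z))))
Add(Function('H')(-42, -45), 1172) = Add(Mul(2, -45, Add(-42, Mul(-1, -45))), 1172) = Add(Mul(2, -45, Add(-42, 45)), 1172) = Add(Mul(2, -45, 3), 1172) = Add(-270, 1172) = 902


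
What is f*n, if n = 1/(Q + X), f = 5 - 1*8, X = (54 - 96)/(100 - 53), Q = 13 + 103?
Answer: -141/5410 ≈ -0.026063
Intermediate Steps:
Q = 116
X = -42/47 ≈ -0.89362
f = -3 (f = 5 - 8 = -3)
n = 47/5410 (n = 1/(116 - 42/47) = 1/(5410/47) = 47/5410 ≈ 0.0086876)
f*n = -3*47/5410 = -141/5410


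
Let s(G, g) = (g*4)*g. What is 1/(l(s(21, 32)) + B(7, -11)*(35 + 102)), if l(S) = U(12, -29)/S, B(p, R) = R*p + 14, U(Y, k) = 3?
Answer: -4096/35352573 ≈ -0.00011586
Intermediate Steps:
s(G, g) = 4*g² (s(G, g) = (4*g)*g = 4*g²)
B(p, R) = 14 + R*p
l(S) = 3/S
1/(l(s(21, 32)) + B(7, -11)*(35 + 102)) = 1/(3/((4*32²)) + (14 - 11*7)*(35 + 102)) = 1/(3/((4*1024)) + (14 - 77)*137) = 1/(3/4096 - 63*137) = 1/(3*(1/4096) - 8631) = 1/(3/4096 - 8631) = 1/(-35352573/4096) = -4096/35352573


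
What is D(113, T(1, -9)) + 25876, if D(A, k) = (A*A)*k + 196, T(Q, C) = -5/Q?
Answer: -37773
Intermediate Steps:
D(A, k) = 196 + k*A**2 (D(A, k) = A**2*k + 196 = k*A**2 + 196 = 196 + k*A**2)
D(113, T(1, -9)) + 25876 = (196 - 5/1*113**2) + 25876 = (196 - 5*1*12769) + 25876 = (196 - 5*12769) + 25876 = (196 - 63845) + 25876 = -63649 + 25876 = -37773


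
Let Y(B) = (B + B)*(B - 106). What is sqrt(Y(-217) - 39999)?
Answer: sqrt(100183) ≈ 316.52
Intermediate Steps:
Y(B) = 2*B*(-106 + B) (Y(B) = (2*B)*(-106 + B) = 2*B*(-106 + B))
sqrt(Y(-217) - 39999) = sqrt(2*(-217)*(-106 - 217) - 39999) = sqrt(2*(-217)*(-323) - 39999) = sqrt(140182 - 39999) = sqrt(100183)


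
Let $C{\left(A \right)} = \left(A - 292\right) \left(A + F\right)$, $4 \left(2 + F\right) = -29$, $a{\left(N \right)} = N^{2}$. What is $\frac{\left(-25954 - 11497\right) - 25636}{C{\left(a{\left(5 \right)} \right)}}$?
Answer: $\frac{84116}{5607} \approx 15.002$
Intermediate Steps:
$F = - \frac{37}{4}$ ($F = -2 + \frac{1}{4} \left(-29\right) = -2 - \frac{29}{4} = - \frac{37}{4} \approx -9.25$)
$C{\left(A \right)} = \left(-292 + A\right) \left(- \frac{37}{4} + A\right)$ ($C{\left(A \right)} = \left(A - 292\right) \left(A - \frac{37}{4}\right) = \left(-292 + A\right) \left(- \frac{37}{4} + A\right)$)
$\frac{\left(-25954 - 11497\right) - 25636}{C{\left(a{\left(5 \right)} \right)}} = \frac{\left(-25954 - 11497\right) - 25636}{2701 + \left(5^{2}\right)^{2} - \frac{1205 \cdot 5^{2}}{4}} = \frac{-37451 - 25636}{2701 + 25^{2} - \frac{30125}{4}} = - \frac{63087}{2701 + 625 - \frac{30125}{4}} = - \frac{63087}{- \frac{16821}{4}} = \left(-63087\right) \left(- \frac{4}{16821}\right) = \frac{84116}{5607}$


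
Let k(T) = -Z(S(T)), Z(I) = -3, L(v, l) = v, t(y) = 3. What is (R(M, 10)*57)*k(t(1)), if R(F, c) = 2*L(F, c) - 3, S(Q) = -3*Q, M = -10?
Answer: -3933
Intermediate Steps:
R(F, c) = -3 + 2*F (R(F, c) = 2*F - 3 = -3 + 2*F)
k(T) = 3 (k(T) = -1*(-3) = 3)
(R(M, 10)*57)*k(t(1)) = ((-3 + 2*(-10))*57)*3 = ((-3 - 20)*57)*3 = -23*57*3 = -1311*3 = -3933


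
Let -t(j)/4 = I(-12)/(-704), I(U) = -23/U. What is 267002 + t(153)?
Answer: 563908247/2112 ≈ 2.6700e+5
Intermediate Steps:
t(j) = 23/2112 (t(j) = -4*(-23/(-12))/(-704) = -4*(-23*(-1/12))*(-1)/704 = -23*(-1)/(3*704) = -4*(-23/8448) = 23/2112)
267002 + t(153) = 267002 + 23/2112 = 563908247/2112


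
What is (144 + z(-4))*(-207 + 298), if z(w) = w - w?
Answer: 13104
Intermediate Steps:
z(w) = 0
(144 + z(-4))*(-207 + 298) = (144 + 0)*(-207 + 298) = 144*91 = 13104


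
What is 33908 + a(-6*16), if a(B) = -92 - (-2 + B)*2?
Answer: 34012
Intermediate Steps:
a(B) = -88 - 2*B (a(B) = -92 - (-4 + 2*B) = -92 + (4 - 2*B) = -88 - 2*B)
33908 + a(-6*16) = 33908 + (-88 - (-12)*16) = 33908 + (-88 - 2*(-96)) = 33908 + (-88 + 192) = 33908 + 104 = 34012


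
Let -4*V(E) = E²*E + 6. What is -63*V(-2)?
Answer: -63/2 ≈ -31.500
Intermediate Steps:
V(E) = -3/2 - E³/4 (V(E) = -(E²*E + 6)/4 = -(E³ + 6)/4 = -(6 + E³)/4 = -3/2 - E³/4)
-63*V(-2) = -63*(-3/2 - ¼*(-2)³) = -63*(-3/2 - ¼*(-8)) = -63*(-3/2 + 2) = -63*½ = -63/2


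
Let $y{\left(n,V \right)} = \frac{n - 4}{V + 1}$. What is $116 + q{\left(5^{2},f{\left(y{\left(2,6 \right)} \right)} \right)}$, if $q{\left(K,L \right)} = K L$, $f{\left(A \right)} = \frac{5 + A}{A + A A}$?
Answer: $- \frac{923}{2} \approx -461.5$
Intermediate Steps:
$y{\left(n,V \right)} = \frac{-4 + n}{1 + V}$
$f{\left(A \right)} = \frac{5 + A}{A + A^{2}}$
$116 + q{\left(5^{2},f{\left(y{\left(2,6 \right)} \right)} \right)} = 116 + 5^{2} \frac{5 + \frac{-4 + 2}{1 + 6}}{\frac{-4 + 2}{1 + 6} \left(1 + \frac{-4 + 2}{1 + 6}\right)} = 116 + 25 \frac{5 + \frac{1}{7} \left(-2\right)}{\frac{1}{7} \left(-2\right) \left(1 + \frac{1}{7} \left(-2\right)\right)} = 116 + 25 \frac{5 - \frac{2}{7}}{\left(- \frac{2}{7}\right) \left(1 - \frac{2}{7}\right)} = 116 + 25 \left(\left(- \frac{7}{2}\right) \frac{1}{\frac{5}{7}} \cdot \frac{33}{7}\right) = 116 + 25 \left(\left(- \frac{7}{2}\right) \frac{7}{5} \cdot \frac{33}{7}\right) = 116 + 25 \left(- \frac{231}{10}\right) = 116 - \frac{1155}{2} = - \frac{923}{2}$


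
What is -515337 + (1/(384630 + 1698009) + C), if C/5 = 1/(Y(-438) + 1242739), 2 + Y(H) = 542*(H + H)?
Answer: -164841073642570799/319870441371 ≈ -5.1534e+5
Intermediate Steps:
Y(H) = -2 + 1084*H (Y(H) = -2 + 542*(H + H) = -2 + 542*(2*H) = -2 + 1084*H)
C = 1/153589 (C = 5/((-2 + 1084*(-438)) + 1242739) = 5/((-2 - 474792) + 1242739) = 5/(-474794 + 1242739) = 5/767945 = 5*(1/767945) = 1/153589 ≈ 6.5109e-6)
-515337 + (1/(384630 + 1698009) + C) = -515337 + (1/(384630 + 1698009) + 1/153589) = -515337 + (1/2082639 + 1/153589) = -515337 + 2236228/319870441371 = -164841073642570799/319870441371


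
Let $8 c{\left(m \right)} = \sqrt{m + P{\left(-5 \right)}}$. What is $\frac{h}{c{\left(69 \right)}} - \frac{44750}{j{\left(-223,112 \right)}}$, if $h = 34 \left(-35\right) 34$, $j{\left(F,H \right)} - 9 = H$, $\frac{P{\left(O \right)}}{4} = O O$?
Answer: $- \frac{39747030}{1573} \approx -25268.0$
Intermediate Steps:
$P{\left(O \right)} = 4 O^{2}$ ($P{\left(O \right)} = 4 O O = 4 O^{2}$)
$c{\left(m \right)} = \frac{\sqrt{100 + m}}{8}$ ($c{\left(m \right)} = \frac{\sqrt{m + 4 \left(-5\right)^{2}}}{8} = \frac{\sqrt{m + 4 \cdot 25}}{8} = \frac{\sqrt{m + 100}}{8} = \frac{\sqrt{100 + m}}{8}$)
$j{\left(F,H \right)} = 9 + H$
$h = -40460$ ($h = \left(-1190\right) 34 = -40460$)
$\frac{h}{c{\left(69 \right)}} - \frac{44750}{j{\left(-223,112 \right)}} = - \frac{40460}{\frac{1}{8} \sqrt{100 + 69}} - \frac{44750}{9 + 112} = - \frac{40460}{\frac{1}{8} \sqrt{169}} - \frac{44750}{121} = - \frac{40460}{\frac{1}{8} \cdot 13} - \frac{44750}{121} = - \frac{40460}{\frac{13}{8}} - \frac{44750}{121} = \left(-40460\right) \frac{8}{13} - \frac{44750}{121} = - \frac{323680}{13} - \frac{44750}{121} = - \frac{39747030}{1573}$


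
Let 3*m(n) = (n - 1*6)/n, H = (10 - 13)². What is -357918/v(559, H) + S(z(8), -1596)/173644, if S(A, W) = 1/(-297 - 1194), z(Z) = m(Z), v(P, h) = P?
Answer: -92666116969831/144726891036 ≈ -640.28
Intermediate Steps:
H = 9 (H = (-3)² = 9)
m(n) = (-6 + n)/(3*n) (m(n) = ((n - 1*6)/n)/3 = ((n - 6)/n)/3 = ((-6 + n)/n)/3 = (-6 + n)/(3*n))
z(Z) = (-6 + Z)/(3*Z)
S(A, W) = -1/1491 (S(A, W) = 1/(-1491) = -1/1491)
-357918/v(559, H) + S(z(8), -1596)/173644 = -357918/559 - 1/1491/173644 = -357918*1/559 - 1/1491*1/173644 = -357918/559 - 1/258903204 = -92666116969831/144726891036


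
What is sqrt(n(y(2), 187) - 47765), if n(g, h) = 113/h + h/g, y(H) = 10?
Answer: I*sqrt(166961923370)/1870 ≈ 218.51*I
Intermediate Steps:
sqrt(n(y(2), 187) - 47765) = sqrt((113/187 + 187/10) - 47765) = sqrt(36099/1870 - 47765) = sqrt(-89284451/1870) = I*sqrt(166961923370)/1870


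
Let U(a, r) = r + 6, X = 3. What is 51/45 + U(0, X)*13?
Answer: 1772/15 ≈ 118.13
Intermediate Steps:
U(a, r) = 6 + r
51/45 + U(0, X)*13 = 51/45 + (6 + 3)*13 = 51*(1/45) + 9*13 = 17/15 + 117 = 1772/15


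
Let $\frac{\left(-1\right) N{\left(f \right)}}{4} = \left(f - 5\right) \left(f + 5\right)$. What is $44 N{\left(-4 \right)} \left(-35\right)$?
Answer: $-55440$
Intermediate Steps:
$N{\left(f \right)} = - 4 \left(-5 + f\right) \left(5 + f\right)$ ($N{\left(f \right)} = - 4 \left(f - 5\right) \left(f + 5\right) = - 4 \left(-5 + f\right) \left(5 + f\right)$)
$44 N{\left(-4 \right)} \left(-35\right) = 44 \left(100 - 4 \left(-4\right)^{2}\right) \left(-35\right) = 44 \left(100 - 64\right) \left(-35\right) = 44 \cdot 36 \left(-35\right) = 1584 \left(-35\right) = -55440$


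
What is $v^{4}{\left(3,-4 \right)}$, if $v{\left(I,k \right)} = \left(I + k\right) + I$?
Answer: $16$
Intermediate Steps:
$v{\left(I,k \right)} = k + 2 I$
$v^{4}{\left(3,-4 \right)} = \left(-4 + 2 \cdot 3\right)^{4} = \left(-4 + 6\right)^{4} = 2^{4} = 16$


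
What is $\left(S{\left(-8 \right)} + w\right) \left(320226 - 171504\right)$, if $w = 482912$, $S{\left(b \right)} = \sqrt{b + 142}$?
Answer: $71819638464 + 148722 \sqrt{134} \approx 7.1821 \cdot 10^{10}$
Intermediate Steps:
$S{\left(b \right)} = \sqrt{142 + b}$
$\left(S{\left(-8 \right)} + w\right) \left(320226 - 171504\right) = \left(\sqrt{142 - 8} + 482912\right) \left(320226 - 171504\right) = \left(\sqrt{134} + 482912\right) 148722 = \left(482912 + \sqrt{134}\right) 148722 = 71819638464 + 148722 \sqrt{134}$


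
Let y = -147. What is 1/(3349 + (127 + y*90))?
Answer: -1/9754 ≈ -0.00010252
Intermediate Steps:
1/(3349 + (127 + y*90)) = 1/(3349 + (127 - 147*90)) = 1/(3349 + (127 - 13230)) = 1/(3349 - 13103) = 1/(-9754) = -1/9754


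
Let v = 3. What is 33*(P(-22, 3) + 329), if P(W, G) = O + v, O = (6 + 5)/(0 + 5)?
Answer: 55143/5 ≈ 11029.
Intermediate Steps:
O = 11/5 ≈ 2.2000
P(W, G) = 26/5 (P(W, G) = 11/5 + 3 = 26/5)
33*(P(-22, 3) + 329) = 33*(26/5 + 329) = 33*(1671/5) = 55143/5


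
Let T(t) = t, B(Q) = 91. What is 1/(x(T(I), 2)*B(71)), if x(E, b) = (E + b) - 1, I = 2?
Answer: 1/273 ≈ 0.0036630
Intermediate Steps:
x(E, b) = -1 + E + b
1/(x(T(I), 2)*B(71)) = 1/((-1 + 2 + 2)*91) = 1/(3*91) = 1/273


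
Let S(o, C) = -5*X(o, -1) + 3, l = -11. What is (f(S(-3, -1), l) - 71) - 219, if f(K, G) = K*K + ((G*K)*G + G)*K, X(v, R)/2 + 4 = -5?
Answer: 1053865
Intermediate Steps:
X(v, R) = -18 (X(v, R) = -8 + 2*(-5) = -8 - 10 = -18)
S(o, C) = 93 (S(o, C) = -5*(-18) + 3 = 90 + 3 = 93)
f(K, G) = K**2 + K*(G + K*G**2) (f(K, G) = K**2 + (K*G**2 + G)*K = K**2 + (G + K*G**2)*K = K**2 + K*(G + K*G**2))
(f(S(-3, -1), l) - 71) - 219 = (93*(-11 + 93 + 93*(-11)**2) - 71) - 219 = (93*(-11 + 93 + 93*121) - 71) - 219 = (93*(-11 + 93 + 11253) - 71) - 219 = (93*11335 - 71) - 219 = (1054155 - 71) - 219 = 1054084 - 219 = 1053865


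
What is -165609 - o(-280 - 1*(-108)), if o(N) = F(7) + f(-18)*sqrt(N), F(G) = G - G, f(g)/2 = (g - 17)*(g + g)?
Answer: -165609 - 5040*I*sqrt(43) ≈ -1.6561e+5 - 33050.0*I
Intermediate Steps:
f(g) = 4*g*(-17 + g) (f(g) = 2*((g - 17)*(g + g)) = 2*((-17 + g)*(2*g)) = 2*(2*g*(-17 + g)) = 4*g*(-17 + g))
F(G) = 0
o(N) = 2520*sqrt(N) (o(N) = 0 + (4*(-18)*(-17 - 18))*sqrt(N) = 0 + (4*(-18)*(-35))*sqrt(N) = 0 + 2520*sqrt(N) = 2520*sqrt(N))
-165609 - o(-280 - 1*(-108)) = -165609 - 2520*sqrt(-280 - 1*(-108)) = -165609 - 2520*sqrt(-280 + 108) = -165609 - 2520*sqrt(-172) = -165609 - 2520*2*I*sqrt(43) = -165609 - 5040*I*sqrt(43)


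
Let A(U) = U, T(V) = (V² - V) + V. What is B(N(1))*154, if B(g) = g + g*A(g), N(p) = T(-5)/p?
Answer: 100100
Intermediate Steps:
T(V) = V²
N(p) = 25/p (N(p) = (-5)²/p = 25/p)
B(g) = g + g² (B(g) = g + g*g = g + g²)
B(N(1))*154 = ((25/1)*(1 + 25/1))*154 = ((25*1)*(1 + 25*1))*154 = (25*(1 + 25))*154 = (25*26)*154 = 650*154 = 100100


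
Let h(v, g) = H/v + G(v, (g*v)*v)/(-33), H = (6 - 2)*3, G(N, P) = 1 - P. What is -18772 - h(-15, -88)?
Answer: -2998243/165 ≈ -18171.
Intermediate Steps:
H = 12 (H = 4*3 = 12)
h(v, g) = -1/33 + 12/v + g*v²/33 (h(v, g) = 12/v + (1 - g*v*v)/(-33) = 12/v + (1 - g*v²)*(-1/33) = 12/v + (-1/33 + g*v²/33) = -1/33 + 12/v + g*v²/33)
-18772 - h(-15, -88) = -18772 - (396 - 1*(-15) - 88*(-15)³)/(33*(-15)) = -18772 - (-1)*(396 + 15 - 88*(-3375))/(33*15) = -18772 - (-1)*(396 + 15 + 297000)/(33*15) = -18772 - (-1)*297411/(33*15) = -18772 - 1*(-99137/165) = -18772 + 99137/165 = -2998243/165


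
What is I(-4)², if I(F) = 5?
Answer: 25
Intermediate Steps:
I(-4)² = 5² = 25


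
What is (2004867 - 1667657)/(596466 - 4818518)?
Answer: -168605/2111026 ≈ -0.079869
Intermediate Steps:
(2004867 - 1667657)/(596466 - 4818518) = 337210/(-4222052) = 337210*(-1/4222052) = -168605/2111026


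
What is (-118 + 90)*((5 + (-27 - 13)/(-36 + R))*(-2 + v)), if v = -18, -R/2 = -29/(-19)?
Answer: 178800/53 ≈ 3373.6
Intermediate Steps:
R = -58/19 (R = -(-58)/(-19) = -(-58)*(-1)/19 = -2*29/19 = -58/19 ≈ -3.0526)
(-118 + 90)*((5 + (-27 - 13)/(-36 + R))*(-2 + v)) = (-118 + 90)*((5 + (-27 - 13)/(-36 - 58/19))*(-2 - 18)) = -28*(5 - 40/(-742/19))*(-20) = -28*(5 - 40*(-19/742))*(-20) = -28*(5 + 380/371)*(-20) = -8940*(-20)/53 = -28*(-44700/371) = 178800/53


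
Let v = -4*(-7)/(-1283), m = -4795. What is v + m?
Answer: -6152013/1283 ≈ -4795.0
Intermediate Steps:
v = -28/1283 (v = 28*(-1/1283) = -28/1283 ≈ -0.021824)
v + m = -28/1283 - 4795 = -6152013/1283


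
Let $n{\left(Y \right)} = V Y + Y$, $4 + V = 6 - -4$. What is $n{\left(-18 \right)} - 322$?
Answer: $-448$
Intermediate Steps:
$V = 6$ ($V = -4 + \left(6 - -4\right) = -4 + \left(6 + 4\right) = -4 + 10 = 6$)
$n{\left(Y \right)} = 7 Y$ ($n{\left(Y \right)} = 6 Y + Y = 7 Y$)
$n{\left(-18 \right)} - 322 = 7 \left(-18\right) - 322 = -126 - 322 = -448$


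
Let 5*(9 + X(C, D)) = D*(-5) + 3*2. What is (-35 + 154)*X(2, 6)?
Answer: -8211/5 ≈ -1642.2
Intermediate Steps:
X(C, D) = -39/5 - D (X(C, D) = -9 + (D*(-5) + 3*2)/5 = -9 + (-5*D + 6)/5 = -9 + (6 - 5*D)/5 = -9 + (6/5 - D) = -39/5 - D)
(-35 + 154)*X(2, 6) = (-35 + 154)*(-39/5 - 1*6) = 119*(-39/5 - 6) = 119*(-69/5) = -8211/5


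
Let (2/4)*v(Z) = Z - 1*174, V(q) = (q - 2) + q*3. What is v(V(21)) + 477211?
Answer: 477027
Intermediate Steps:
V(q) = -2 + 4*q (V(q) = (-2 + q) + 3*q = -2 + 4*q)
v(Z) = -348 + 2*Z (v(Z) = 2*(Z - 1*174) = 2*(Z - 174) = 2*(-174 + Z) = -348 + 2*Z)
v(V(21)) + 477211 = (-348 + 2*(-2 + 4*21)) + 477211 = (-348 + 2*(-2 + 84)) + 477211 = (-348 + 2*82) + 477211 = (-348 + 164) + 477211 = -184 + 477211 = 477027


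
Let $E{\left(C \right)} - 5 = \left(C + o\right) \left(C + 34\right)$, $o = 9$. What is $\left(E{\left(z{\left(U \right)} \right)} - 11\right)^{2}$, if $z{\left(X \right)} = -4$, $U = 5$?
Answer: $20736$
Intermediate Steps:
$E{\left(C \right)} = 5 + \left(9 + C\right) \left(34 + C\right)$ ($E{\left(C \right)} = 5 + \left(C + 9\right) \left(C + 34\right) = 5 + \left(9 + C\right) \left(34 + C\right)$)
$\left(E{\left(z{\left(U \right)} \right)} - 11\right)^{2} = \left(\left(311 + \left(-4\right)^{2} + 43 \left(-4\right)\right) - 11\right)^{2} = \left(\left(311 + 16 - 172\right) - 11\right)^{2} = \left(155 - 11\right)^{2} = 144^{2} = 20736$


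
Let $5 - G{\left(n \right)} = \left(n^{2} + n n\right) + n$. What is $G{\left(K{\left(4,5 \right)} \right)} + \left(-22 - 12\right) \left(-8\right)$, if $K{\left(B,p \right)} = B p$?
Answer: $-543$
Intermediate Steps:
$G{\left(n \right)} = 5 - n - 2 n^{2}$ ($G{\left(n \right)} = 5 - \left(\left(n^{2} + n n\right) + n\right) = 5 - \left(\left(n^{2} + n^{2}\right) + n\right) = 5 - \left(2 n^{2} + n\right) = 5 - \left(n + 2 n^{2}\right) = 5 - n - 2 n^{2}$)
$G{\left(K{\left(4,5 \right)} \right)} + \left(-22 - 12\right) \left(-8\right) = \left(5 - 4 \cdot 5 - 2 \left(4 \cdot 5\right)^{2}\right) + \left(-22 - 12\right) \left(-8\right) = \left(5 - 20 - 2 \cdot 20^{2}\right) + \left(-22 - 12\right) \left(-8\right) = \left(5 - 20 - 800\right) - -272 = \left(5 - 20 - 800\right) + 272 = -815 + 272 = -543$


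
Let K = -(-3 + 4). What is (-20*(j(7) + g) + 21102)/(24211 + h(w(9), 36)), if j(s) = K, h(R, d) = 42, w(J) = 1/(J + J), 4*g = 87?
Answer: 20687/24253 ≈ 0.85297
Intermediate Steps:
g = 87/4 (g = (¼)*87 = 87/4 ≈ 21.750)
w(J) = 1/(2*J)
K = -1 (K = -1*1 = -1)
j(s) = -1
(-20*(j(7) + g) + 21102)/(24211 + h(w(9), 36)) = (-20*(-1 + 87/4) + 21102)/(24211 + 42) = (-20*83/4 + 21102)/24253 = (-415 + 21102)*(1/24253) = 20687*(1/24253) = 20687/24253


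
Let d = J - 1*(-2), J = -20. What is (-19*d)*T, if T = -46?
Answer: -15732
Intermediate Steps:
d = -18 (d = -20 - 1*(-2) = -20 + 2 = -18)
(-19*d)*T = -19*(-18)*(-46) = 342*(-46) = -15732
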